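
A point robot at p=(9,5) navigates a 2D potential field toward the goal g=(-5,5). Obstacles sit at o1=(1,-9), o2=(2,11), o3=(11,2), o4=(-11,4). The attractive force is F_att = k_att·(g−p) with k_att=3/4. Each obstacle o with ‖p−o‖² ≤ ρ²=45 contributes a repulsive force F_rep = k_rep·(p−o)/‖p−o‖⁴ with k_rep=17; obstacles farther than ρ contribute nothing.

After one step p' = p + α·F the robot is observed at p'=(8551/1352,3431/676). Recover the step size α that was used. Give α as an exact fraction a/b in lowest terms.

F_att = 3/4·(g−p) = 3/4·(-14,0) = (-10.5000,0.0000)
o1: d²=260 > ρ²=45 → inactive
o2: d²=85 > ρ²=45 → inactive
o3: d²=13 ≤ ρ²=45; F_rep = 17·(-2,3)/13² = (-0.2012,0.3018)
o4: d²=401 > ρ²=45 → inactive
F = F_att + ΣF_rep = (-10.7012,0.3018)
Δp = p'−p = (-2.6753,0.0754); α = Δx/Fx = (-3617/1352) / (-3617/338) = 1/4
check: Δy/Fy = (51/676) / (51/169) = 1/4 ✓

α = 1/4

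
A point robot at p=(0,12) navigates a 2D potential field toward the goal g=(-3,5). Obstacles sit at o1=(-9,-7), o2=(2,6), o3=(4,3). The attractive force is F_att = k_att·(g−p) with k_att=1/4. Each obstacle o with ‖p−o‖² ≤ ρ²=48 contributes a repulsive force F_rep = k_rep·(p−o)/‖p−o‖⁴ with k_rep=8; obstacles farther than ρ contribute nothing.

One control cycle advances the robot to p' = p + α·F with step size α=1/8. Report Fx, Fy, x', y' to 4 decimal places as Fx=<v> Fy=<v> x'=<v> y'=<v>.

Fx=-0.7600 Fy=-1.7200 x'=-0.0950 y'=11.7850

F_att = 1/4·(g−p) = 1/4·(-3,-7) = (-0.7500,-1.7500)
o1: d²=442 > ρ²=48 → inactive
o2: d²=40 ≤ ρ²=48; F_rep = 8·(-2,6)/40² = (-0.0100,0.0300)
o3: d²=97 > ρ²=48 → inactive
F = F_att + ΣF_rep = (-0.7600,-1.7200)
p' = p + 1/8·F = (-0.0950,11.7850)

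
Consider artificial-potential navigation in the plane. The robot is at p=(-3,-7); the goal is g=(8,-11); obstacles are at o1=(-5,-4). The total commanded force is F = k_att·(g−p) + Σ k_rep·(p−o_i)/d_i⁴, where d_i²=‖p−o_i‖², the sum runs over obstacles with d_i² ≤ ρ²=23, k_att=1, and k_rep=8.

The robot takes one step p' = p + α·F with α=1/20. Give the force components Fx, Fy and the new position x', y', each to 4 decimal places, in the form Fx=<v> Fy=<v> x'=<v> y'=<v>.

Fx=11.0947 Fy=-4.1420 x'=-2.4453 y'=-7.2071

F_att = 1·(g−p) = 1·(11,-4) = (11.0000,-4.0000)
o1: d²=13 ≤ ρ²=23; F_rep = 8·(2,-3)/13² = (0.0947,-0.1420)
F = F_att + ΣF_rep = (11.0947,-4.1420)
p' = p + 1/20·F = (-2.4453,-7.2071)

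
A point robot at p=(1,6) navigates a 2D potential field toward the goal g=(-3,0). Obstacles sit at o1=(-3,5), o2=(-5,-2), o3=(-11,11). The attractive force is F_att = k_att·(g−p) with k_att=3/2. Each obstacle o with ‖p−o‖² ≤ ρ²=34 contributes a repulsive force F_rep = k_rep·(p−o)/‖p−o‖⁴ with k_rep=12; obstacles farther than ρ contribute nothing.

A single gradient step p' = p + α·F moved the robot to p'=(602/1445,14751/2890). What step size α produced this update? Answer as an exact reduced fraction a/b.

α = 1/10

F_att = 3/2·(g−p) = 3/2·(-4,-6) = (-6.0000,-9.0000)
o1: d²=17 ≤ ρ²=34; F_rep = 12·(4,1)/17² = (0.1661,0.0415)
o2: d²=100 > ρ²=34 → inactive
o3: d²=169 > ρ²=34 → inactive
F = F_att + ΣF_rep = (-5.8339,-8.9585)
Δp = p'−p = (-0.5834,-0.8958); α = Δx/Fx = (-843/1445) / (-1686/289) = 1/10
check: Δy/Fy = (-2589/2890) / (-2589/289) = 1/10 ✓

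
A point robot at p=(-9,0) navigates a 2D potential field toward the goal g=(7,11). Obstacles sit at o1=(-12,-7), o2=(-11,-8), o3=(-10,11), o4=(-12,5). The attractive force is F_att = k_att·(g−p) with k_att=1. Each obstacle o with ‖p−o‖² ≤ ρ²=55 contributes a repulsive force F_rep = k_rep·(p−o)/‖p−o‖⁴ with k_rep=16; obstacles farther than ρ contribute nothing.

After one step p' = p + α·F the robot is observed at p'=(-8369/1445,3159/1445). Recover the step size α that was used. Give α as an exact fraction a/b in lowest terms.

F_att = 1·(g−p) = 1·(16,11) = (16.0000,11.0000)
o1: d²=58 > ρ²=55 → inactive
o2: d²=68 > ρ²=55 → inactive
o3: d²=122 > ρ²=55 → inactive
o4: d²=34 ≤ ρ²=55; F_rep = 16·(3,-5)/34² = (0.0415,-0.0692)
F = F_att + ΣF_rep = (16.0415,10.9308)
Δp = p'−p = (3.2083,2.1862); α = Δx/Fx = (4636/1445) / (4636/289) = 1/5
check: Δy/Fy = (3159/1445) / (3159/289) = 1/5 ✓

α = 1/5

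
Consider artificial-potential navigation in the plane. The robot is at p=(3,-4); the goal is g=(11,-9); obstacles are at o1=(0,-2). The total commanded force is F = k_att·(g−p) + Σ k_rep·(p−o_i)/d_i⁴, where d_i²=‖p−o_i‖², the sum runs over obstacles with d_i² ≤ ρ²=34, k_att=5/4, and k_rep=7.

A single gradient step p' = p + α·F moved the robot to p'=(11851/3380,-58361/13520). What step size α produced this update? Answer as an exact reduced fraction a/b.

F_att = 5/4·(g−p) = 5/4·(8,-5) = (10.0000,-6.2500)
o1: d²=13 ≤ ρ²=34; F_rep = 7·(3,-2)/13² = (0.1243,-0.0828)
F = F_att + ΣF_rep = (10.1243,-6.3328)
Δp = p'−p = (0.5062,-0.3166); α = Δx/Fx = (1711/3380) / (1711/169) = 1/20
check: Δy/Fy = (-4281/13520) / (-4281/676) = 1/20 ✓

α = 1/20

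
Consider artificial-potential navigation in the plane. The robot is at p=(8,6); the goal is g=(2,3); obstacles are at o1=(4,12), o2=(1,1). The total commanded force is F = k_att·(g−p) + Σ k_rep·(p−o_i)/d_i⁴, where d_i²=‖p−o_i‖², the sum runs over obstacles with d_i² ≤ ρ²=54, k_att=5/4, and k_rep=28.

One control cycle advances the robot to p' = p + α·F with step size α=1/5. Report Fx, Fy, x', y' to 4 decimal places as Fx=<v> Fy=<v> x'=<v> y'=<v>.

F_att = 5/4·(g−p) = 5/4·(-6,-3) = (-7.5000,-3.7500)
o1: d²=52 ≤ ρ²=54; F_rep = 28·(4,-6)/52² = (0.0414,-0.0621)
o2: d²=74 > ρ²=54 → inactive
F = F_att + ΣF_rep = (-7.4586,-3.8121)
p' = p + 1/5·F = (6.5083,5.2376)

Fx=-7.4586 Fy=-3.8121 x'=6.5083 y'=5.2376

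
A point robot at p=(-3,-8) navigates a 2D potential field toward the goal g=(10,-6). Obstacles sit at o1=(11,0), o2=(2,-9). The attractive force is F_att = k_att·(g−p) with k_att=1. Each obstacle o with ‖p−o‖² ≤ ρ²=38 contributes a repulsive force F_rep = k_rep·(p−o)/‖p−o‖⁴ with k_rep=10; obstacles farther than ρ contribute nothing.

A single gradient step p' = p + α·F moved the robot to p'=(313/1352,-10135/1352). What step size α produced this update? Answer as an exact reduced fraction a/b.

F_att = 1·(g−p) = 1·(13,2) = (13.0000,2.0000)
o1: d²=260 > ρ²=38 → inactive
o2: d²=26 ≤ ρ²=38; F_rep = 10·(-5,1)/26² = (-0.0740,0.0148)
F = F_att + ΣF_rep = (12.9260,2.0148)
Δp = p'−p = (3.2315,0.5037); α = Δx/Fx = (4369/1352) / (4369/338) = 1/4
check: Δy/Fy = (681/1352) / (681/338) = 1/4 ✓

α = 1/4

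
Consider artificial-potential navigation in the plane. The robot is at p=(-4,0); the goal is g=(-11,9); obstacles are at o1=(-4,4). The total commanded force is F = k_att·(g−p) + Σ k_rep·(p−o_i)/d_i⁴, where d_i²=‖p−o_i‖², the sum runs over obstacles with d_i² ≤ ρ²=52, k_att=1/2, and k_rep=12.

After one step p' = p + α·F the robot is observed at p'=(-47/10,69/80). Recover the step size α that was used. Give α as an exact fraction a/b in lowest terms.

F_att = 1/2·(g−p) = 1/2·(-7,9) = (-3.5000,4.5000)
o1: d²=16 ≤ ρ²=52; F_rep = 12·(0,-4)/16² = (0.0000,-0.1875)
F = F_att + ΣF_rep = (-3.5000,4.3125)
Δp = p'−p = (-0.7000,0.8625); α = Δx/Fx = (-7/10) / (-7/2) = 1/5
check: Δy/Fy = (69/80) / (69/16) = 1/5 ✓

α = 1/5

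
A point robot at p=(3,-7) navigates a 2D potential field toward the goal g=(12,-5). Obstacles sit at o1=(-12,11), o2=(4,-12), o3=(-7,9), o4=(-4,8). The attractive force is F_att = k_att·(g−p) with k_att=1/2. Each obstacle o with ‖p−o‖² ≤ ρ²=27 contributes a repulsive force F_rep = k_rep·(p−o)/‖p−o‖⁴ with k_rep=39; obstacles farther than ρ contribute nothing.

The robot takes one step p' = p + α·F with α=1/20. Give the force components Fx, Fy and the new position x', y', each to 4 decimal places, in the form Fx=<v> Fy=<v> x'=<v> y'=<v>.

F_att = 1/2·(g−p) = 1/2·(9,2) = (4.5000,1.0000)
o1: d²=549 > ρ²=27 → inactive
o2: d²=26 ≤ ρ²=27; F_rep = 39·(-1,5)/26² = (-0.0577,0.2885)
o3: d²=356 > ρ²=27 → inactive
o4: d²=274 > ρ²=27 → inactive
F = F_att + ΣF_rep = (4.4423,1.2885)
p' = p + 1/20·F = (3.2221,-6.9356)

Fx=4.4423 Fy=1.2885 x'=3.2221 y'=-6.9356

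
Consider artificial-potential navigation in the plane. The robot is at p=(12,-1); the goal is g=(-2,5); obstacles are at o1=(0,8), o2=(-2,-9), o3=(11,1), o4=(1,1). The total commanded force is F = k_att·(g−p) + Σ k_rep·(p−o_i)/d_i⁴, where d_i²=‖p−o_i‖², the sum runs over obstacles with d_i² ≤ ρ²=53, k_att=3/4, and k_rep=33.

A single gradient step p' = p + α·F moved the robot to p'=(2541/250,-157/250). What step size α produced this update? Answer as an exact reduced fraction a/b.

α = 1/5

F_att = 3/4·(g−p) = 3/4·(-14,6) = (-10.5000,4.5000)
o1: d²=225 > ρ²=53 → inactive
o2: d²=260 > ρ²=53 → inactive
o3: d²=5 ≤ ρ²=53; F_rep = 33·(1,-2)/5² = (1.3200,-2.6400)
o4: d²=125 > ρ²=53 → inactive
F = F_att + ΣF_rep = (-9.1800,1.8600)
Δp = p'−p = (-1.8360,0.3720); α = Δx/Fx = (-459/250) / (-459/50) = 1/5
check: Δy/Fy = (93/250) / (93/50) = 1/5 ✓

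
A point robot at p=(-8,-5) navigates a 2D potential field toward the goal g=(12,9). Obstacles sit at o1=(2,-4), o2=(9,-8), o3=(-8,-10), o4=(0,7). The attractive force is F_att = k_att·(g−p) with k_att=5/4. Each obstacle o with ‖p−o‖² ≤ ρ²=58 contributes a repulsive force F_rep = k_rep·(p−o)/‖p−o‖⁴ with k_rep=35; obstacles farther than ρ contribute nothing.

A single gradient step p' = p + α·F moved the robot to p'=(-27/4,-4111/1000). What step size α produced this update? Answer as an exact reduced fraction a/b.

α = 1/20

F_att = 5/4·(g−p) = 5/4·(20,14) = (25.0000,17.5000)
o1: d²=101 > ρ²=58 → inactive
o2: d²=298 > ρ²=58 → inactive
o3: d²=25 ≤ ρ²=58; F_rep = 35·(0,5)/25² = (0.0000,0.2800)
o4: d²=208 > ρ²=58 → inactive
F = F_att + ΣF_rep = (25.0000,17.7800)
Δp = p'−p = (1.2500,0.8890); α = Δx/Fx = (5/4) / (25) = 1/20
check: Δy/Fy = (889/1000) / (889/50) = 1/20 ✓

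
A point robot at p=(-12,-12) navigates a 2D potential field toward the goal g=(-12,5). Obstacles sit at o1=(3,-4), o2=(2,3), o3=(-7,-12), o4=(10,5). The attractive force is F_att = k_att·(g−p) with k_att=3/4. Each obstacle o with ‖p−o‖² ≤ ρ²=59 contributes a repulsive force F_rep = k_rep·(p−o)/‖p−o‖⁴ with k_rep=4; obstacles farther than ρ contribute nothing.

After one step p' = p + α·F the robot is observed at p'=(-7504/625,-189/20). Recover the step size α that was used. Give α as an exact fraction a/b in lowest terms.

α = 1/5

F_att = 3/4·(g−p) = 3/4·(0,17) = (0.0000,12.7500)
o1: d²=289 > ρ²=59 → inactive
o2: d²=421 > ρ²=59 → inactive
o3: d²=25 ≤ ρ²=59; F_rep = 4·(-5,0)/25² = (-0.0320,0.0000)
o4: d²=773 > ρ²=59 → inactive
F = F_att + ΣF_rep = (-0.0320,12.7500)
Δp = p'−p = (-0.0064,2.5500); α = Δx/Fx = (-4/625) / (-4/125) = 1/5
check: Δy/Fy = (51/20) / (51/4) = 1/5 ✓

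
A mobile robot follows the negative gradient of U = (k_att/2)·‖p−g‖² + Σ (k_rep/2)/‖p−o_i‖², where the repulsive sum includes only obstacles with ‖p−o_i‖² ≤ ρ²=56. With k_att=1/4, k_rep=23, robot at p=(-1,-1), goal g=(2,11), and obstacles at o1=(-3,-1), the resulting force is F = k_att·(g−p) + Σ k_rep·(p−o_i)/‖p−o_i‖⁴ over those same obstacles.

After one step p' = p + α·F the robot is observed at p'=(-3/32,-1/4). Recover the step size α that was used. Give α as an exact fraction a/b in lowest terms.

α = 1/4

F_att = 1/4·(g−p) = 1/4·(3,12) = (0.7500,3.0000)
o1: d²=4 ≤ ρ²=56; F_rep = 23·(2,0)/4² = (2.8750,0.0000)
F = F_att + ΣF_rep = (3.6250,3.0000)
Δp = p'−p = (0.9062,0.7500); α = Δx/Fx = (29/32) / (29/8) = 1/4
check: Δy/Fy = (3/4) / (3) = 1/4 ✓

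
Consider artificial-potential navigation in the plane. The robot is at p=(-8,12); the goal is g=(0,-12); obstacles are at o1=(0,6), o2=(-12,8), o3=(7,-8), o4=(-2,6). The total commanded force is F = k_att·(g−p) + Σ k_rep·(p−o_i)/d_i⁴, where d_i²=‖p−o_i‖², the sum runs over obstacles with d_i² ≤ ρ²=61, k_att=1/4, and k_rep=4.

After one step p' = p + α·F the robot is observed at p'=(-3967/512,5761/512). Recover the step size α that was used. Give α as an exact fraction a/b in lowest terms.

α = 1/8

F_att = 1/4·(g−p) = 1/4·(8,-24) = (2.0000,-6.0000)
o1: d²=100 > ρ²=61 → inactive
o2: d²=32 ≤ ρ²=61; F_rep = 4·(4,4)/32² = (0.0156,0.0156)
o3: d²=625 > ρ²=61 → inactive
o4: d²=72 > ρ²=61 → inactive
F = F_att + ΣF_rep = (2.0156,-5.9844)
Δp = p'−p = (0.2520,-0.7480); α = Δx/Fx = (129/512) / (129/64) = 1/8
check: Δy/Fy = (-383/512) / (-383/64) = 1/8 ✓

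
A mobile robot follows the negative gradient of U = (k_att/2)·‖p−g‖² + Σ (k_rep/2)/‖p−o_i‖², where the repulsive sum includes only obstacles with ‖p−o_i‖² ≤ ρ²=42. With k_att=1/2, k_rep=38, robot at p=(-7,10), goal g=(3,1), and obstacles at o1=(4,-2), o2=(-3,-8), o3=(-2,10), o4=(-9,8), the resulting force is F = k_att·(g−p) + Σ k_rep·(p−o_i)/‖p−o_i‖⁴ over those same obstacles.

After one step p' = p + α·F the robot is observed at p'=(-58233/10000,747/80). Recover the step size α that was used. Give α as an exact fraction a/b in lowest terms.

F_att = 1/2·(g−p) = 1/2·(10,-9) = (5.0000,-4.5000)
o1: d²=265 > ρ²=42 → inactive
o2: d²=340 > ρ²=42 → inactive
o3: d²=25 ≤ ρ²=42; F_rep = 38·(-5,0)/25² = (-0.3040,0.0000)
o4: d²=8 ≤ ρ²=42; F_rep = 38·(2,2)/8² = (1.1875,1.1875)
F = F_att + ΣF_rep = (5.8835,-3.3125)
Δp = p'−p = (1.1767,-0.6625); α = Δx/Fx = (11767/10000) / (11767/2000) = 1/5
check: Δy/Fy = (-53/80) / (-53/16) = 1/5 ✓

α = 1/5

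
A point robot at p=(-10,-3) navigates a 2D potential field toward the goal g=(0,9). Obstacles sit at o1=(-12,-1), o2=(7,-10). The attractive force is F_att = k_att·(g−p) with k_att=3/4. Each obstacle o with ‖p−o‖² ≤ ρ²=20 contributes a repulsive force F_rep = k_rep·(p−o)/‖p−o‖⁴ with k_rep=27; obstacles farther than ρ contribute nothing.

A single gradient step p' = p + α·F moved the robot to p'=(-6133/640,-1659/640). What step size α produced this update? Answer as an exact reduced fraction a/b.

F_att = 3/4·(g−p) = 3/4·(10,12) = (7.5000,9.0000)
o1: d²=8 ≤ ρ²=20; F_rep = 27·(2,-2)/8² = (0.8438,-0.8438)
o2: d²=338 > ρ²=20 → inactive
F = F_att + ΣF_rep = (8.3438,8.1562)
Δp = p'−p = (0.4172,0.4078); α = Δx/Fx = (267/640) / (267/32) = 1/20
check: Δy/Fy = (261/640) / (261/32) = 1/20 ✓

α = 1/20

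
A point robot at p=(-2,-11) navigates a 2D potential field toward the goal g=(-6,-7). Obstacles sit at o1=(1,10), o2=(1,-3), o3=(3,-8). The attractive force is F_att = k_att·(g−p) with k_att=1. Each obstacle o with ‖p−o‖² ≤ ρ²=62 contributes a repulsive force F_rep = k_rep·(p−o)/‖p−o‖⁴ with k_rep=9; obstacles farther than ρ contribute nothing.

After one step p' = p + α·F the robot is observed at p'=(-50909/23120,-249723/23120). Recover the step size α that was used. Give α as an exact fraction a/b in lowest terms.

α = 1/20

F_att = 1·(g−p) = 1·(-4,4) = (-4.0000,4.0000)
o1: d²=450 > ρ²=62 → inactive
o2: d²=73 > ρ²=62 → inactive
o3: d²=34 ≤ ρ²=62; F_rep = 9·(-5,-3)/34² = (-0.0389,-0.0234)
F = F_att + ΣF_rep = (-4.0389,3.9766)
Δp = p'−p = (-0.2019,0.1988); α = Δx/Fx = (-4669/23120) / (-4669/1156) = 1/20
check: Δy/Fy = (4597/23120) / (4597/1156) = 1/20 ✓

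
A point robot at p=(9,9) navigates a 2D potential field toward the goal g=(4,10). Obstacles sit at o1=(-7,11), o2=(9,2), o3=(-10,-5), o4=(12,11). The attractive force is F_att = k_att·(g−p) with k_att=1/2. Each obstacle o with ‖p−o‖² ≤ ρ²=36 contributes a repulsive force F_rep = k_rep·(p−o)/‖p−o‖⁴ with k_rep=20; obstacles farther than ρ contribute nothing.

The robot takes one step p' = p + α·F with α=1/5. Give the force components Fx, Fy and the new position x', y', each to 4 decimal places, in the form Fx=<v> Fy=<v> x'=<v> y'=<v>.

Fx=-2.8550 Fy=0.2633 x'=8.4290 y'=9.0527

F_att = 1/2·(g−p) = 1/2·(-5,1) = (-2.5000,0.5000)
o1: d²=260 > ρ²=36 → inactive
o2: d²=49 > ρ²=36 → inactive
o3: d²=557 > ρ²=36 → inactive
o4: d²=13 ≤ ρ²=36; F_rep = 20·(-3,-2)/13² = (-0.3550,-0.2367)
F = F_att + ΣF_rep = (-2.8550,0.2633)
p' = p + 1/5·F = (8.4290,9.0527)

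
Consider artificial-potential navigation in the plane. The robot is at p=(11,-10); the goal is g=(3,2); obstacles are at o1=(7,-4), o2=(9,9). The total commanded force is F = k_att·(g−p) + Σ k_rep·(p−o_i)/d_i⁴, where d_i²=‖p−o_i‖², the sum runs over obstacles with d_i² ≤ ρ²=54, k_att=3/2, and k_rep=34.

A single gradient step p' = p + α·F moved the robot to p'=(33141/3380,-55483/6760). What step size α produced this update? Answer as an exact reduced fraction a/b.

F_att = 3/2·(g−p) = 3/2·(-8,12) = (-12.0000,18.0000)
o1: d²=52 ≤ ρ²=54; F_rep = 34·(4,-6)/52² = (0.0503,-0.0754)
o2: d²=365 > ρ²=54 → inactive
F = F_att + ΣF_rep = (-11.9497,17.9246)
Δp = p'−p = (-1.1950,1.7925); α = Δx/Fx = (-4039/3380) / (-4039/338) = 1/10
check: Δy/Fy = (12117/6760) / (12117/676) = 1/10 ✓

α = 1/10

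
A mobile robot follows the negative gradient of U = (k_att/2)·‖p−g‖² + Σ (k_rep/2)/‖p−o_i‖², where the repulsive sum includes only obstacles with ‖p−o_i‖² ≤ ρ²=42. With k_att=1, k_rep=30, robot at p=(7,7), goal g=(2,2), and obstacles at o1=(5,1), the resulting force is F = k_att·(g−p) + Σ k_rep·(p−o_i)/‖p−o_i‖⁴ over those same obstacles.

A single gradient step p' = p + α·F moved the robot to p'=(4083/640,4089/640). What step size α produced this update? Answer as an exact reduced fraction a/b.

α = 1/8

F_att = 1·(g−p) = 1·(-5,-5) = (-5.0000,-5.0000)
o1: d²=40 ≤ ρ²=42; F_rep = 30·(2,6)/40² = (0.0375,0.1125)
F = F_att + ΣF_rep = (-4.9625,-4.8875)
Δp = p'−p = (-0.6203,-0.6109); α = Δx/Fx = (-397/640) / (-397/80) = 1/8
check: Δy/Fy = (-391/640) / (-391/80) = 1/8 ✓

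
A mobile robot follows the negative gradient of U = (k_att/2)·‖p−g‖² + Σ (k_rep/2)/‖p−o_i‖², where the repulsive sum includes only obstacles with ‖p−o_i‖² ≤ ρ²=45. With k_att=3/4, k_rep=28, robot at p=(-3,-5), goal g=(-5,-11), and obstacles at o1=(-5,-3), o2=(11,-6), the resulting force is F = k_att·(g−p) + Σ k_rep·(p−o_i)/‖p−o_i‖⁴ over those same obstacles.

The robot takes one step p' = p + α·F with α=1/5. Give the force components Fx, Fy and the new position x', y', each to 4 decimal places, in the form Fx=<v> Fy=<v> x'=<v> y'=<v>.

Fx=-0.6250 Fy=-5.3750 x'=-3.1250 y'=-6.0750

F_att = 3/4·(g−p) = 3/4·(-2,-6) = (-1.5000,-4.5000)
o1: d²=8 ≤ ρ²=45; F_rep = 28·(2,-2)/8² = (0.8750,-0.8750)
o2: d²=197 > ρ²=45 → inactive
F = F_att + ΣF_rep = (-0.6250,-5.3750)
p' = p + 1/5·F = (-3.1250,-6.0750)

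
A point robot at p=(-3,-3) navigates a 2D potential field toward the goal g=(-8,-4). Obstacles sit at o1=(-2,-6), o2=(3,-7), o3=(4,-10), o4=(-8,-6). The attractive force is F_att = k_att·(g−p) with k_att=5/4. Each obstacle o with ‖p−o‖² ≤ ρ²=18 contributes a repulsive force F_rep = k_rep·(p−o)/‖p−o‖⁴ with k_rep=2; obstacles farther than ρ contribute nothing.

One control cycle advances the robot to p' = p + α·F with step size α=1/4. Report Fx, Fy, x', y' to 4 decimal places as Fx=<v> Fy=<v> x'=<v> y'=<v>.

Fx=-6.2700 Fy=-1.1900 x'=-4.5675 y'=-3.2975

F_att = 5/4·(g−p) = 5/4·(-5,-1) = (-6.2500,-1.2500)
o1: d²=10 ≤ ρ²=18; F_rep = 2·(-1,3)/10² = (-0.0200,0.0600)
o2: d²=52 > ρ²=18 → inactive
o3: d²=98 > ρ²=18 → inactive
o4: d²=34 > ρ²=18 → inactive
F = F_att + ΣF_rep = (-6.2700,-1.1900)
p' = p + 1/4·F = (-4.5675,-3.2975)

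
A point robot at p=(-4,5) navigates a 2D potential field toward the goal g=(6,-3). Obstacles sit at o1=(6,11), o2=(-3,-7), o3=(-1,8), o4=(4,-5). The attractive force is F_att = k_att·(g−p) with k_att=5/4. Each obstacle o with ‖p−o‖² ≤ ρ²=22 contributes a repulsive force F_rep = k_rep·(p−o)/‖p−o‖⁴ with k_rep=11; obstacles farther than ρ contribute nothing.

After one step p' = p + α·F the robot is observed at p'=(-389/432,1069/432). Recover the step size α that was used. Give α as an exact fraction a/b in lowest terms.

F_att = 5/4·(g−p) = 5/4·(10,-8) = (12.5000,-10.0000)
o1: d²=136 > ρ²=22 → inactive
o2: d²=145 > ρ²=22 → inactive
o3: d²=18 ≤ ρ²=22; F_rep = 11·(-3,-3)/18² = (-0.1019,-0.1019)
o4: d²=164 > ρ²=22 → inactive
F = F_att + ΣF_rep = (12.3981,-10.1019)
Δp = p'−p = (3.0995,-2.5255); α = Δx/Fx = (1339/432) / (1339/108) = 1/4
check: Δy/Fy = (-1091/432) / (-1091/108) = 1/4 ✓

α = 1/4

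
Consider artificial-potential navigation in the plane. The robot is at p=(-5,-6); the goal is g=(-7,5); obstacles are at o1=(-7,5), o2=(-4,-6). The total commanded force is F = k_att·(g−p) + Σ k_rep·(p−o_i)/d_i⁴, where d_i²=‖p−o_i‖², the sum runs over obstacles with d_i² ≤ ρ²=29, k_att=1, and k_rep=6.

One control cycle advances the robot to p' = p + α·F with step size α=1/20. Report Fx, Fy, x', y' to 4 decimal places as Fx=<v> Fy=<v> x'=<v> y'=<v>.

F_att = 1·(g−p) = 1·(-2,11) = (-2.0000,11.0000)
o1: d²=125 > ρ²=29 → inactive
o2: d²=1 ≤ ρ²=29; F_rep = 6·(-1,0)/1² = (-6.0000,0.0000)
F = F_att + ΣF_rep = (-8.0000,11.0000)
p' = p + 1/20·F = (-5.4000,-5.4500)

Fx=-8.0000 Fy=11.0000 x'=-5.4000 y'=-5.4500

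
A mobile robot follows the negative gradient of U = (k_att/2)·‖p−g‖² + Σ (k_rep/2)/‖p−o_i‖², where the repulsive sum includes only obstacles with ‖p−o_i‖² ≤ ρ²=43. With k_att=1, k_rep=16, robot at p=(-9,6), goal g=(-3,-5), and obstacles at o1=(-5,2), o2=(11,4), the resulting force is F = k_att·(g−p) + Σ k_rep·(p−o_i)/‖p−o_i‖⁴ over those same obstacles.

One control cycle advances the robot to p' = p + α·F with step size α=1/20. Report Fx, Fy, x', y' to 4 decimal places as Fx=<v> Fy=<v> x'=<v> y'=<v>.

Fx=5.9375 Fy=-10.9375 x'=-8.7031 y'=5.4531

F_att = 1·(g−p) = 1·(6,-11) = (6.0000,-11.0000)
o1: d²=32 ≤ ρ²=43; F_rep = 16·(-4,4)/32² = (-0.0625,0.0625)
o2: d²=404 > ρ²=43 → inactive
F = F_att + ΣF_rep = (5.9375,-10.9375)
p' = p + 1/20·F = (-8.7031,5.4531)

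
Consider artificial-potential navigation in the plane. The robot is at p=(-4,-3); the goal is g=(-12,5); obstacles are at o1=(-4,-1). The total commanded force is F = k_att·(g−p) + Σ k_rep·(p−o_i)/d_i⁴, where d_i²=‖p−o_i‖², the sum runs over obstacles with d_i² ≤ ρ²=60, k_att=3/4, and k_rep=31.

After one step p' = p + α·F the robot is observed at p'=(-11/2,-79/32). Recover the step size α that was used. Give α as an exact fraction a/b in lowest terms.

α = 1/4

F_att = 3/4·(g−p) = 3/4·(-8,8) = (-6.0000,6.0000)
o1: d²=4 ≤ ρ²=60; F_rep = 31·(0,-2)/4² = (0.0000,-3.8750)
F = F_att + ΣF_rep = (-6.0000,2.1250)
Δp = p'−p = (-1.5000,0.5312); α = Δx/Fx = (-3/2) / (-6) = 1/4
check: Δy/Fy = (17/32) / (17/8) = 1/4 ✓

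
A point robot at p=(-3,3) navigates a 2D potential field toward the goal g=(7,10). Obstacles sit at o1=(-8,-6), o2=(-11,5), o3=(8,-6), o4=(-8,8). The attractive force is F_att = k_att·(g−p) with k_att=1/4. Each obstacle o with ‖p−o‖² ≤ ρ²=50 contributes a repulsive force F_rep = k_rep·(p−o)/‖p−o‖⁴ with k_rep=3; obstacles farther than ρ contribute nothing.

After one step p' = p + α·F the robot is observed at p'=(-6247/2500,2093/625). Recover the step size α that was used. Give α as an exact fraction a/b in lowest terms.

α = 1/5

F_att = 1/4·(g−p) = 1/4·(10,7) = (2.5000,1.7500)
o1: d²=106 > ρ²=50 → inactive
o2: d²=68 > ρ²=50 → inactive
o3: d²=202 > ρ²=50 → inactive
o4: d²=50 ≤ ρ²=50; F_rep = 3·(5,-5)/50² = (0.0060,-0.0060)
F = F_att + ΣF_rep = (2.5060,1.7440)
Δp = p'−p = (0.5012,0.3488); α = Δx/Fx = (1253/2500) / (1253/500) = 1/5
check: Δy/Fy = (218/625) / (218/125) = 1/5 ✓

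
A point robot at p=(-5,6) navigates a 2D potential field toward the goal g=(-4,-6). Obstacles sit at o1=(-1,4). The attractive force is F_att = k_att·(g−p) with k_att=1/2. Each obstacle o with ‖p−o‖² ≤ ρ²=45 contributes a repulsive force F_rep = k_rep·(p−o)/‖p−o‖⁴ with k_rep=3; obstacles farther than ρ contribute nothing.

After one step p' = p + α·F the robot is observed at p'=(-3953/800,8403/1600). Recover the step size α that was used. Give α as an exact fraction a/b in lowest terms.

α = 1/8

F_att = 1/2·(g−p) = 1/2·(1,-12) = (0.5000,-6.0000)
o1: d²=20 ≤ ρ²=45; F_rep = 3·(-4,2)/20² = (-0.0300,0.0150)
F = F_att + ΣF_rep = (0.4700,-5.9850)
Δp = p'−p = (0.0587,-0.7481); α = Δx/Fx = (47/800) / (47/100) = 1/8
check: Δy/Fy = (-1197/1600) / (-1197/200) = 1/8 ✓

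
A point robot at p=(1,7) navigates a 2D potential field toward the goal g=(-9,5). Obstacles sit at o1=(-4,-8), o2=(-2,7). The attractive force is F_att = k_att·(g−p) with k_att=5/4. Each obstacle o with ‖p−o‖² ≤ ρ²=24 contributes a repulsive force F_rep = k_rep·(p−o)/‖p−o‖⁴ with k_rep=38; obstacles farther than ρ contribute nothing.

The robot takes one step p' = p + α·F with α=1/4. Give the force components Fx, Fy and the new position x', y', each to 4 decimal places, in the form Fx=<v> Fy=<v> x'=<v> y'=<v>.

F_att = 5/4·(g−p) = 5/4·(-10,-2) = (-12.5000,-2.5000)
o1: d²=250 > ρ²=24 → inactive
o2: d²=9 ≤ ρ²=24; F_rep = 38·(3,0)/9² = (1.4074,0.0000)
F = F_att + ΣF_rep = (-11.0926,-2.5000)
p' = p + 1/4·F = (-1.7731,6.3750)

Fx=-11.0926 Fy=-2.5000 x'=-1.7731 y'=6.3750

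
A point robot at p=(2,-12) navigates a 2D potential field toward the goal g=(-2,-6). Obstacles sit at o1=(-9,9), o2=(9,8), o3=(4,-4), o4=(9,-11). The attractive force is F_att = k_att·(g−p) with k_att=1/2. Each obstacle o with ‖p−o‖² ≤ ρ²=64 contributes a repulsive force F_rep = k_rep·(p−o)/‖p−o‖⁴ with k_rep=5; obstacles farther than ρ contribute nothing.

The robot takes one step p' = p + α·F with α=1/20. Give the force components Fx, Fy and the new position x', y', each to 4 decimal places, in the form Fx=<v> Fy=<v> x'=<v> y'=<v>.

F_att = 1/2·(g−p) = 1/2·(-4,6) = (-2.0000,3.0000)
o1: d²=562 > ρ²=64 → inactive
o2: d²=449 > ρ²=64 → inactive
o3: d²=68 > ρ²=64 → inactive
o4: d²=50 ≤ ρ²=64; F_rep = 5·(-7,-1)/50² = (-0.0140,-0.0020)
F = F_att + ΣF_rep = (-2.0140,2.9980)
p' = p + 1/20·F = (1.8993,-11.8501)

Fx=-2.0140 Fy=2.9980 x'=1.8993 y'=-11.8501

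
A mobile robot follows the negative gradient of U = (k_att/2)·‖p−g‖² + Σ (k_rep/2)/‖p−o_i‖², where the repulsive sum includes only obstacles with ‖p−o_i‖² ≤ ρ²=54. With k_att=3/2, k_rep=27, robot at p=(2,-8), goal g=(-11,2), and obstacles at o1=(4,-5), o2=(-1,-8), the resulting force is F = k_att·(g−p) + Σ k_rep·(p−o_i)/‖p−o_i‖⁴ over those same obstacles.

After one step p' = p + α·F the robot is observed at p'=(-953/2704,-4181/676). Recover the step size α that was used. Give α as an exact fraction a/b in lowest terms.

α = 1/8

F_att = 3/2·(g−p) = 3/2·(-13,10) = (-19.5000,15.0000)
o1: d²=13 ≤ ρ²=54; F_rep = 27·(-2,-3)/13² = (-0.3195,-0.4793)
o2: d²=9 ≤ ρ²=54; F_rep = 27·(3,0)/9² = (1.0000,0.0000)
F = F_att + ΣF_rep = (-18.8195,14.5207)
Δp = p'−p = (-2.3524,1.8151); α = Δx/Fx = (-6361/2704) / (-6361/338) = 1/8
check: Δy/Fy = (1227/676) / (2454/169) = 1/8 ✓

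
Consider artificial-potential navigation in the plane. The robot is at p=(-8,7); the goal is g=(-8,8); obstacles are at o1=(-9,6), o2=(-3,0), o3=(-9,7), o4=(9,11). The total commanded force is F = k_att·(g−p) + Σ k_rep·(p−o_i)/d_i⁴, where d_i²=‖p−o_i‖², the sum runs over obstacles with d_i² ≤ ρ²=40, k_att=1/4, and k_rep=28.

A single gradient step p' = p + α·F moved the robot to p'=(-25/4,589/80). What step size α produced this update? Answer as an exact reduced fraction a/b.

F_att = 1/4·(g−p) = 1/4·(0,1) = (0.0000,0.2500)
o1: d²=2 ≤ ρ²=40; F_rep = 28·(1,1)/2² = (7.0000,7.0000)
o2: d²=74 > ρ²=40 → inactive
o3: d²=1 ≤ ρ²=40; F_rep = 28·(1,0)/1² = (28.0000,0.0000)
o4: d²=305 > ρ²=40 → inactive
F = F_att + ΣF_rep = (35.0000,7.2500)
Δp = p'−p = (1.7500,0.3625); α = Δx/Fx = (7/4) / (35) = 1/20
check: Δy/Fy = (29/80) / (29/4) = 1/20 ✓

α = 1/20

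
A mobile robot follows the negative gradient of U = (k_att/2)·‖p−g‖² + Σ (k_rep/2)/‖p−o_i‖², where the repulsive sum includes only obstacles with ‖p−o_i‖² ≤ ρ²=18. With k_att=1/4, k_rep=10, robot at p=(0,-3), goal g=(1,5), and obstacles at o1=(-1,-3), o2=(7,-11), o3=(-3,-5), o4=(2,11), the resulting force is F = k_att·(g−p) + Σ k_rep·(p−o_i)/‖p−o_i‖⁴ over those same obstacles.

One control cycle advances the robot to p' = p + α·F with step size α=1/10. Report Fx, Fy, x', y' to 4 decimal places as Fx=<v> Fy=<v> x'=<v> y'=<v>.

F_att = 1/4·(g−p) = 1/4·(1,8) = (0.2500,2.0000)
o1: d²=1 ≤ ρ²=18; F_rep = 10·(1,0)/1² = (10.0000,0.0000)
o2: d²=113 > ρ²=18 → inactive
o3: d²=13 ≤ ρ²=18; F_rep = 10·(3,2)/13² = (0.1775,0.1183)
o4: d²=200 > ρ²=18 → inactive
F = F_att + ΣF_rep = (10.4275,2.1183)
p' = p + 1/10·F = (1.0428,-2.7882)

Fx=10.4275 Fy=2.1183 x'=1.0428 y'=-2.7882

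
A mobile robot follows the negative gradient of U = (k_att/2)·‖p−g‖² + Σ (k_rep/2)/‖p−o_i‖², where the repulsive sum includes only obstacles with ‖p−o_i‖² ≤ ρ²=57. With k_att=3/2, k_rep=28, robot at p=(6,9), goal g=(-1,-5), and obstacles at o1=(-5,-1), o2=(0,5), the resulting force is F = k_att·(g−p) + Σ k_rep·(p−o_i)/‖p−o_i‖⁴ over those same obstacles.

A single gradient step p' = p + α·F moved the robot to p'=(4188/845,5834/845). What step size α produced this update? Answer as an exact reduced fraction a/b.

F_att = 3/2·(g−p) = 3/2·(-7,-14) = (-10.5000,-21.0000)
o1: d²=221 > ρ²=57 → inactive
o2: d²=52 ≤ ρ²=57; F_rep = 28·(6,4)/52² = (0.0621,0.0414)
F = F_att + ΣF_rep = (-10.4379,-20.9586)
Δp = p'−p = (-1.0438,-2.0959); α = Δx/Fx = (-882/845) / (-1764/169) = 1/10
check: Δy/Fy = (-1771/845) / (-3542/169) = 1/10 ✓

α = 1/10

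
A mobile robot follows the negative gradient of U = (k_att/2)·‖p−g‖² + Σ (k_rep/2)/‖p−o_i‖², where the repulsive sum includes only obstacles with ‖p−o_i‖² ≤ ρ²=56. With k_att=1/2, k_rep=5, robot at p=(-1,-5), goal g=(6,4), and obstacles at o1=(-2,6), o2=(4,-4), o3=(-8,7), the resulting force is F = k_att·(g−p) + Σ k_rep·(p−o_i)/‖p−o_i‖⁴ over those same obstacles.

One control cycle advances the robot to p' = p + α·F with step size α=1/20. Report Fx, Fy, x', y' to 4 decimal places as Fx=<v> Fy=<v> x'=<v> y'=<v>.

Fx=3.4630 Fy=4.4926 x'=-0.8268 y'=-4.7754

F_att = 1/2·(g−p) = 1/2·(7,9) = (3.5000,4.5000)
o1: d²=122 > ρ²=56 → inactive
o2: d²=26 ≤ ρ²=56; F_rep = 5·(-5,-1)/26² = (-0.0370,-0.0074)
o3: d²=193 > ρ²=56 → inactive
F = F_att + ΣF_rep = (3.4630,4.4926)
p' = p + 1/20·F = (-0.8268,-4.7754)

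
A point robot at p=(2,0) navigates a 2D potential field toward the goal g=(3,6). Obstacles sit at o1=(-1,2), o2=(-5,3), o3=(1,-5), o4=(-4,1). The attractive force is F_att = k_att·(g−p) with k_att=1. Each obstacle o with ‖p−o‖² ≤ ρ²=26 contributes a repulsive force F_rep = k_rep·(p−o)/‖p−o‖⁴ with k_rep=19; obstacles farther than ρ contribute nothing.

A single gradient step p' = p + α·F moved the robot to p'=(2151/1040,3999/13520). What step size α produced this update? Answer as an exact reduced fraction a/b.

α = 1/20

F_att = 1·(g−p) = 1·(1,6) = (1.0000,6.0000)
o1: d²=13 ≤ ρ²=26; F_rep = 19·(3,-2)/13² = (0.3373,-0.2249)
o2: d²=58 > ρ²=26 → inactive
o3: d²=26 ≤ ρ²=26; F_rep = 19·(1,5)/26² = (0.0281,0.1405)
o4: d²=37 > ρ²=26 → inactive
F = F_att + ΣF_rep = (1.3654,5.9157)
Δp = p'−p = (0.0683,0.2958); α = Δx/Fx = (71/1040) / (71/52) = 1/20
check: Δy/Fy = (3999/13520) / (3999/676) = 1/20 ✓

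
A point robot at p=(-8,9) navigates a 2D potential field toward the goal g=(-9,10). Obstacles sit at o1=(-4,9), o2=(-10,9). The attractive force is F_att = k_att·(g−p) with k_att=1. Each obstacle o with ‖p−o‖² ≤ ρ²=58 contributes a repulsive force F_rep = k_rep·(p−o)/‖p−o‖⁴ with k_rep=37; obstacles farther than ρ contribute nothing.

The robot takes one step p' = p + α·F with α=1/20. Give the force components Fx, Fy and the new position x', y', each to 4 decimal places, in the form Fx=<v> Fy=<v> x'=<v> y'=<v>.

F_att = 1·(g−p) = 1·(-1,1) = (-1.0000,1.0000)
o1: d²=16 ≤ ρ²=58; F_rep = 37·(-4,0)/16² = (-0.5781,0.0000)
o2: d²=4 ≤ ρ²=58; F_rep = 37·(2,0)/4² = (4.6250,0.0000)
F = F_att + ΣF_rep = (3.0469,1.0000)
p' = p + 1/20·F = (-7.8477,9.0500)

Fx=3.0469 Fy=1.0000 x'=-7.8477 y'=9.0500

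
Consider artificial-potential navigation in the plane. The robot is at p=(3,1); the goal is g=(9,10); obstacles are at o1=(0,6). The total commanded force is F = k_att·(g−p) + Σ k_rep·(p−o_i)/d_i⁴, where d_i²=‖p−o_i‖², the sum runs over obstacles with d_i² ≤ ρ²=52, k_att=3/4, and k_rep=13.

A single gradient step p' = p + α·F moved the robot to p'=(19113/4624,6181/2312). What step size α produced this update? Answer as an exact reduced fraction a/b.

α = 1/4

F_att = 3/4·(g−p) = 3/4·(6,9) = (4.5000,6.7500)
o1: d²=34 ≤ ρ²=52; F_rep = 13·(3,-5)/34² = (0.0337,-0.0562)
F = F_att + ΣF_rep = (4.5337,6.6938)
Δp = p'−p = (1.1334,1.6734); α = Δx/Fx = (5241/4624) / (5241/1156) = 1/4
check: Δy/Fy = (3869/2312) / (3869/578) = 1/4 ✓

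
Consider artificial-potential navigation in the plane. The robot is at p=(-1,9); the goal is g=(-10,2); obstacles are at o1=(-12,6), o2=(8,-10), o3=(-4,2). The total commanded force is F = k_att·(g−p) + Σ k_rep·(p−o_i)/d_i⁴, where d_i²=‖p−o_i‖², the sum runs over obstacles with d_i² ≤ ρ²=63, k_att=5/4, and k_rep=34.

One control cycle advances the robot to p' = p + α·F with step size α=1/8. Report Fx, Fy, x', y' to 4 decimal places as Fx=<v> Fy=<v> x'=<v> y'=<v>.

F_att = 5/4·(g−p) = 5/4·(-9,-7) = (-11.2500,-8.7500)
o1: d²=130 > ρ²=63 → inactive
o2: d²=442 > ρ²=63 → inactive
o3: d²=58 ≤ ρ²=63; F_rep = 34·(3,7)/58² = (0.0303,0.0707)
F = F_att + ΣF_rep = (-11.2197,-8.6793)
p' = p + 1/8·F = (-2.4025,7.9151)

Fx=-11.2197 Fy=-8.6793 x'=-2.4025 y'=7.9151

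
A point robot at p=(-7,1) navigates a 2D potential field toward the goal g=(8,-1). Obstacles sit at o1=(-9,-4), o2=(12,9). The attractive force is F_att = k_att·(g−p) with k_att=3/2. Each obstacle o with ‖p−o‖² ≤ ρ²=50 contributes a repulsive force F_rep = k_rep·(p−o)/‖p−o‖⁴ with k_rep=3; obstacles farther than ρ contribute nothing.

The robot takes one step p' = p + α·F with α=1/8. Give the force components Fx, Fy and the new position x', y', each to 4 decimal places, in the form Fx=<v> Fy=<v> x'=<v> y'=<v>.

Fx=22.5071 Fy=-2.9822 x'=-4.1866 y'=0.6272

F_att = 3/2·(g−p) = 3/2·(15,-2) = (22.5000,-3.0000)
o1: d²=29 ≤ ρ²=50; F_rep = 3·(2,5)/29² = (0.0071,0.0178)
o2: d²=425 > ρ²=50 → inactive
F = F_att + ΣF_rep = (22.5071,-2.9822)
p' = p + 1/8·F = (-4.1866,0.6272)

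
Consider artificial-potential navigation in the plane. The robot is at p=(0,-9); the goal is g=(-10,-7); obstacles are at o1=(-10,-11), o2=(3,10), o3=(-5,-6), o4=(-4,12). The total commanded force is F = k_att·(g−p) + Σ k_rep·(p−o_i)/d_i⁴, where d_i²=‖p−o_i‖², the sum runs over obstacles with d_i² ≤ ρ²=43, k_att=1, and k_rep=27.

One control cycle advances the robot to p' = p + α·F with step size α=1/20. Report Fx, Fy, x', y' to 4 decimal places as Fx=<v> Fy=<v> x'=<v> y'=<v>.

Fx=-9.8832 Fy=1.9299 x'=-0.4942 y'=-8.9035

F_att = 1·(g−p) = 1·(-10,2) = (-10.0000,2.0000)
o1: d²=104 > ρ²=43 → inactive
o2: d²=370 > ρ²=43 → inactive
o3: d²=34 ≤ ρ²=43; F_rep = 27·(5,-3)/34² = (0.1168,-0.0701)
o4: d²=457 > ρ²=43 → inactive
F = F_att + ΣF_rep = (-9.8832,1.9299)
p' = p + 1/20·F = (-0.4942,-8.9035)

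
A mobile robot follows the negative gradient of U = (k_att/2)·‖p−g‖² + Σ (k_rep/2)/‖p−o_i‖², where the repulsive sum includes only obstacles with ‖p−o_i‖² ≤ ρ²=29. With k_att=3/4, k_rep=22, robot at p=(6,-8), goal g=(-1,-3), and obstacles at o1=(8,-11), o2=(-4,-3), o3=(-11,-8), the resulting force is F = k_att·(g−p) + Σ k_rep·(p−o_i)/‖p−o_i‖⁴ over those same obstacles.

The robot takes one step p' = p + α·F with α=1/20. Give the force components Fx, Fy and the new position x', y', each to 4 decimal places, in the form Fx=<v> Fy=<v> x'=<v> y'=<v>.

F_att = 3/4·(g−p) = 3/4·(-7,5) = (-5.2500,3.7500)
o1: d²=13 ≤ ρ²=29; F_rep = 22·(-2,3)/13² = (-0.2604,0.3905)
o2: d²=125 > ρ²=29 → inactive
o3: d²=289 > ρ²=29 → inactive
F = F_att + ΣF_rep = (-5.5104,4.1405)
p' = p + 1/20·F = (5.7245,-7.7930)

Fx=-5.5104 Fy=4.1405 x'=5.7245 y'=-7.7930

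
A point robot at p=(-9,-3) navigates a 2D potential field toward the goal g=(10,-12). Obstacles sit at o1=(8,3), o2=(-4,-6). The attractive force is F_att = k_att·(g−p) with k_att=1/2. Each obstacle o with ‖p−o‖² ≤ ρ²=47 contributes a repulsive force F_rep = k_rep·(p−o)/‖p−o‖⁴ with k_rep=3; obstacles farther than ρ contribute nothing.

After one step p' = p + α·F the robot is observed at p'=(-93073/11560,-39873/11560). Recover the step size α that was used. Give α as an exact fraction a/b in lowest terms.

F_att = 1/2·(g−p) = 1/2·(19,-9) = (9.5000,-4.5000)
o1: d²=325 > ρ²=47 → inactive
o2: d²=34 ≤ ρ²=47; F_rep = 3·(-5,3)/34² = (-0.0130,0.0078)
F = F_att + ΣF_rep = (9.4870,-4.4922)
Δp = p'−p = (0.9487,-0.4492); α = Δx/Fx = (10967/11560) / (10967/1156) = 1/10
check: Δy/Fy = (-5193/11560) / (-5193/1156) = 1/10 ✓

α = 1/10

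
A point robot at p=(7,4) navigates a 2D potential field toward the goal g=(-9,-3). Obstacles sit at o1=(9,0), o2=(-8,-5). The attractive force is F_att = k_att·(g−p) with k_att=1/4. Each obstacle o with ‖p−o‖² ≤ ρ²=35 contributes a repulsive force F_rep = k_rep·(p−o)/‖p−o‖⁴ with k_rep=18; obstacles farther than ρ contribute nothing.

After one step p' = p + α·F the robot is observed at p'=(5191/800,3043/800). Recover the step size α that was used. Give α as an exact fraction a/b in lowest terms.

α = 1/8

F_att = 1/4·(g−p) = 1/4·(-16,-7) = (-4.0000,-1.7500)
o1: d²=20 ≤ ρ²=35; F_rep = 18·(-2,4)/20² = (-0.0900,0.1800)
o2: d²=306 > ρ²=35 → inactive
F = F_att + ΣF_rep = (-4.0900,-1.5700)
Δp = p'−p = (-0.5112,-0.1963); α = Δx/Fx = (-409/800) / (-409/100) = 1/8
check: Δy/Fy = (-157/800) / (-157/100) = 1/8 ✓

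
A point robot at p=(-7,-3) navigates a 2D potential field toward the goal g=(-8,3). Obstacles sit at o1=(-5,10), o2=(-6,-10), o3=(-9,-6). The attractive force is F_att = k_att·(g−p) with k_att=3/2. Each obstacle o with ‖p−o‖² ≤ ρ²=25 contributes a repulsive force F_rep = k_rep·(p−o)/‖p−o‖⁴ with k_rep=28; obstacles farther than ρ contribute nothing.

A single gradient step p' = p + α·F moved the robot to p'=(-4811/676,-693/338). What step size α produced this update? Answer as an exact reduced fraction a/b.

α = 1/10

F_att = 3/2·(g−p) = 3/2·(-1,6) = (-1.5000,9.0000)
o1: d²=173 > ρ²=25 → inactive
o2: d²=50 > ρ²=25 → inactive
o3: d²=13 ≤ ρ²=25; F_rep = 28·(2,3)/13² = (0.3314,0.4970)
F = F_att + ΣF_rep = (-1.1686,9.4970)
Δp = p'−p = (-0.1169,0.9497); α = Δx/Fx = (-79/676) / (-395/338) = 1/10
check: Δy/Fy = (321/338) / (1605/169) = 1/10 ✓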